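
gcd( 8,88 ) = 8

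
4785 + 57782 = 62567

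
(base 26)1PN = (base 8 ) 2505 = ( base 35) 13J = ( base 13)7CA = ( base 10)1349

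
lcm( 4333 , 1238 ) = 8666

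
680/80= 8 + 1/2 =8.50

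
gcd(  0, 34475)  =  34475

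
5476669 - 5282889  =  193780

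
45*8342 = 375390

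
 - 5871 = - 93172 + 87301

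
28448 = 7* 4064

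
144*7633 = 1099152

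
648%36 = 0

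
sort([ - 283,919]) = [  -  283, 919 ]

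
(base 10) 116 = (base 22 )56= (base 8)164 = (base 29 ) 40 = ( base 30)3Q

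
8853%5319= 3534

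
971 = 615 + 356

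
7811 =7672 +139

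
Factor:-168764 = - 2^2*31^1*1361^1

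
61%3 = 1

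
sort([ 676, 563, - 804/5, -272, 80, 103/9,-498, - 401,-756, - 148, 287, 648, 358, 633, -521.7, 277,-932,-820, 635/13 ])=[-932 , - 820,-756, - 521.7,-498, - 401, - 272,-804/5,-148, 103/9,635/13,80, 277, 287, 358, 563, 633, 648, 676]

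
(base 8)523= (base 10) 339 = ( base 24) E3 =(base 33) a9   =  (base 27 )cf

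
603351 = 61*9891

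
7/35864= 7/35864 = 0.00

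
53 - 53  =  0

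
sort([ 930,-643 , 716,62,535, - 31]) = [  -  643,  -  31, 62,535, 716 , 930]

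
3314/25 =132 +14/25= 132.56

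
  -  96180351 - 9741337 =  - 105921688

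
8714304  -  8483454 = 230850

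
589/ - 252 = -3  +  167/252 = - 2.34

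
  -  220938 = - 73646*3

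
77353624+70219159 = 147572783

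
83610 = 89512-5902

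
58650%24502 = 9646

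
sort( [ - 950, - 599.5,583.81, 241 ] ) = [ - 950,  -  599.5,241,583.81]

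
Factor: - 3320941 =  - 13^1*255457^1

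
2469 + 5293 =7762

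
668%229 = 210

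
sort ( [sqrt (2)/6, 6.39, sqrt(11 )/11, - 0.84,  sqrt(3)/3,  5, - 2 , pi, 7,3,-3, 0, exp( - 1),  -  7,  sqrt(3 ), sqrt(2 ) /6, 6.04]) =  [- 7, - 3,-2,  -  0.84, 0,sqrt(2)/6, sqrt(2) /6, sqrt ( 11)/11, exp ( - 1),sqrt( 3)/3, sqrt ( 3 ),3, pi,5, 6.04, 6.39, 7]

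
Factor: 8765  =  5^1 * 1753^1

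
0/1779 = 0 = 0.00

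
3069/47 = 65+ 14/47 = 65.30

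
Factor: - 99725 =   -  5^2*3989^1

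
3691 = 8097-4406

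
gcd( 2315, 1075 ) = 5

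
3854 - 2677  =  1177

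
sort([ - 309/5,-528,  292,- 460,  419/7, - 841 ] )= [ - 841, - 528, - 460, - 309/5,  419/7,  292]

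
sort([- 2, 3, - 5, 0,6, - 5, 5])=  [ - 5, - 5, - 2 , 0, 3, 5, 6]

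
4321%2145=31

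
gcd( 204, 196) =4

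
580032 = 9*64448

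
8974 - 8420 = 554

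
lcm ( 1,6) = 6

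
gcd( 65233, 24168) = 1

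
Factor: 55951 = 7^1*7993^1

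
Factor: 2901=3^1*967^1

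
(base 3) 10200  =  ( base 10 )99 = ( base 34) 2v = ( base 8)143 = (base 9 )120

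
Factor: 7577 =7577^1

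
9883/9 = 1098 + 1/9  =  1098.11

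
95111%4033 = 2352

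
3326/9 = 3326/9 = 369.56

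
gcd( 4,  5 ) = 1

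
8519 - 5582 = 2937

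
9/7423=9/7423 = 0.00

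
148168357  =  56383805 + 91784552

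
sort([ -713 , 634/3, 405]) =[ - 713, 634/3,  405]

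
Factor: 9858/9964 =93/94=2^(  -  1)*3^1 * 31^1*47^( - 1) 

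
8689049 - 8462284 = 226765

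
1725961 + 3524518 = 5250479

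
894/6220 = 447/3110 = 0.14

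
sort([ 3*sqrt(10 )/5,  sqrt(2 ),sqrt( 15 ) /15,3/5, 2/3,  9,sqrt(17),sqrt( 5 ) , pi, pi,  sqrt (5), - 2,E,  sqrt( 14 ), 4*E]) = [-2, sqrt(15 ) /15, 3/5, 2/3, sqrt ( 2 ),  3*sqrt(10) /5, sqrt(5 ),sqrt( 5),  E, pi,pi,sqrt(14 ), sqrt(17),9, 4*E] 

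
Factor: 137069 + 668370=805439  =  47^1*17137^1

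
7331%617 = 544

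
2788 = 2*1394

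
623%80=63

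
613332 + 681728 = 1295060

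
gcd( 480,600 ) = 120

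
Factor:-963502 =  - 2^1* 481751^1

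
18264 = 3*6088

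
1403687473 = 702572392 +701115081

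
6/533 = 6/533 = 0.01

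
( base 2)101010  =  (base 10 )42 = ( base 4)222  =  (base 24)1i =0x2A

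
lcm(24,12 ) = 24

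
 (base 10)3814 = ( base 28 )4o6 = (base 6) 25354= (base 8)7346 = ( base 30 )474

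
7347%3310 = 727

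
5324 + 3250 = 8574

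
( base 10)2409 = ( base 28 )321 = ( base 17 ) 85c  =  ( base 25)3L9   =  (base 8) 4551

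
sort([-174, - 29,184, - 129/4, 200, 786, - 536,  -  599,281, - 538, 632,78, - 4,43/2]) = [-599,-538,-536, - 174,-129/4, - 29,  -  4,43/2,78 , 184,200, 281,632,786]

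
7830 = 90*87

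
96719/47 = 2057+40/47 = 2057.85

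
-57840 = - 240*241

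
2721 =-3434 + 6155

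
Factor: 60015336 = 2^3 * 3^1 * 2500639^1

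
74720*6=448320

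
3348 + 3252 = 6600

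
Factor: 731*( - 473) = - 11^1*17^1 * 43^2 = - 345763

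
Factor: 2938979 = 281^1*10459^1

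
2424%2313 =111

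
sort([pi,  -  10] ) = [ - 10, pi]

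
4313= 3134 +1179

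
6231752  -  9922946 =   -  3691194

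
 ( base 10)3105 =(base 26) 4fb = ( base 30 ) 3DF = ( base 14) 11bb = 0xC21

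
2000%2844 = 2000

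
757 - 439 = 318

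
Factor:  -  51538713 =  -3^1*17^1*29^1*34847^1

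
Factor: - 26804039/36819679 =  - 13^(-1 )*23^1 * 251^1*4643^1*2832283^ ( - 1 ) 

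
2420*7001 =16942420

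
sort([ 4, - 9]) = [-9 , 4] 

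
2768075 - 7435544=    - 4667469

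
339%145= 49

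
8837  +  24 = 8861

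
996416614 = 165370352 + 831046262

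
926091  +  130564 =1056655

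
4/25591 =4/25591 = 0.00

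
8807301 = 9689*909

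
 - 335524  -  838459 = -1173983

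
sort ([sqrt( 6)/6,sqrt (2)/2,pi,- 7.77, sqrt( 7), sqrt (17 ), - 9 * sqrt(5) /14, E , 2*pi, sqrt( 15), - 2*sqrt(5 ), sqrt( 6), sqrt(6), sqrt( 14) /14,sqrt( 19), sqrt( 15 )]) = [ -7.77, - 2 *sqrt( 5), - 9*sqrt( 5)/14,sqrt(14) /14, sqrt( 6 )/6, sqrt( 2)/2, sqrt(6), sqrt(6) , sqrt( 7) , E, pi , sqrt( 15), sqrt(15 ),  sqrt( 17), sqrt( 19),2*pi ] 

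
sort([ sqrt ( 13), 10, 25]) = [ sqrt( 13),10,  25 ] 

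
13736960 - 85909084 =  - 72172124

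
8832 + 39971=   48803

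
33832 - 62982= - 29150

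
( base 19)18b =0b1000001100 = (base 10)524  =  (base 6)2232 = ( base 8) 1014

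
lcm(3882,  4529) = 27174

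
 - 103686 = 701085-804771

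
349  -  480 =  - 131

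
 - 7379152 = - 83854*88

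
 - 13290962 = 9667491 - 22958453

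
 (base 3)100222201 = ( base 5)213112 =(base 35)5X2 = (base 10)7282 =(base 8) 16162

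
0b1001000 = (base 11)66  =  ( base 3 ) 2200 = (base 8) 110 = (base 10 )72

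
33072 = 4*8268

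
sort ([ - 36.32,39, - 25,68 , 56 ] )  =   [ -36.32,-25,39, 56,68]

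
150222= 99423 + 50799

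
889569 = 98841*9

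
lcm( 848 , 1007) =16112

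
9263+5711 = 14974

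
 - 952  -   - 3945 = 2993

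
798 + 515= 1313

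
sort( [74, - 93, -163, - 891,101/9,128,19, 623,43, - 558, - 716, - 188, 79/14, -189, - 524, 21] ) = [ - 891, - 716,-558, - 524, - 189, - 188, - 163, - 93,79/14,101/9,19,21 , 43, 74,128,623 ]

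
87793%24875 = 13168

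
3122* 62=193564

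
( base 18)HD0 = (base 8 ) 13156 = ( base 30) 6bc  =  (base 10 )5742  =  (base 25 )94h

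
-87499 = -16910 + -70589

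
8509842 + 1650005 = 10159847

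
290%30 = 20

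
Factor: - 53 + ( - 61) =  - 114  =  - 2^1*3^1*19^1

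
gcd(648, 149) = 1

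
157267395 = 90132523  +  67134872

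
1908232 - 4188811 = -2280579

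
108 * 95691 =10334628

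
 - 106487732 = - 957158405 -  - 850670673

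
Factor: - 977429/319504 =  - 2^( - 4)*19^(-1)*37^1*1051^( - 1 ) * 26417^1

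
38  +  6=44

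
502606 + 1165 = 503771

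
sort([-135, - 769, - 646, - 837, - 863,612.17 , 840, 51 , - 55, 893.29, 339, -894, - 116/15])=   [ - 894, - 863, - 837, - 769 , - 646, - 135, -55, - 116/15,51, 339, 612.17,840 , 893.29 ] 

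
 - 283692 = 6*( - 47282 )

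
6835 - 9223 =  - 2388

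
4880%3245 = 1635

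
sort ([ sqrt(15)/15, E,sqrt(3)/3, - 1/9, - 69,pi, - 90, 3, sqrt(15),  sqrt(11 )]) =[ - 90, - 69, - 1/9,sqrt(15 )/15,sqrt(3)/3,E,3,  pi,sqrt (11), sqrt (15)] 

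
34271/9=34271/9=3807.89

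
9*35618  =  320562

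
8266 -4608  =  3658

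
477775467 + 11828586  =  489604053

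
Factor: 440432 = 2^4 * 27527^1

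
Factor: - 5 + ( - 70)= - 75 = -3^1*5^2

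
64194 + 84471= 148665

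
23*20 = 460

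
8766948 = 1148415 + 7618533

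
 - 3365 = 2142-5507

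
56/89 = 56/89 = 0.63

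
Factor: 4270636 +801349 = 5^1*1014397^1 = 5071985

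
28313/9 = 28313/9=3145.89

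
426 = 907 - 481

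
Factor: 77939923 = 77939923^1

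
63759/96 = 21253/32 = 664.16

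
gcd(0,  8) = 8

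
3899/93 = 41+86/93 = 41.92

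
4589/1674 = 2+1241/1674 = 2.74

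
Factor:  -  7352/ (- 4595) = 2^3  *  5^( - 1) = 8/5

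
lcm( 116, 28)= 812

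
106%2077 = 106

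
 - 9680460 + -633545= - 10314005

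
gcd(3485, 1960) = 5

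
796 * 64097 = 51021212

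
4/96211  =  4/96211 = 0.00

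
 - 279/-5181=93/1727 = 0.05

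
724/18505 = 724/18505  =  0.04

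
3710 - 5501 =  - 1791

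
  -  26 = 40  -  66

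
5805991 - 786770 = 5019221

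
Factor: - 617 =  - 617^1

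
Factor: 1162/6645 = 2^1 *3^(- 1)*5^( - 1 )*7^1*83^1* 443^( - 1 ) 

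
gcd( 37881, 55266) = 183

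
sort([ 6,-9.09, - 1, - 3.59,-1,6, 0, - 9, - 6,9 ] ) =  [ - 9.09, - 9, - 6, - 3.59, - 1,  -  1,0,6,6, 9 ] 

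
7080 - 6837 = 243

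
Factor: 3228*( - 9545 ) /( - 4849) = 2^2*3^1*5^1*13^( - 1)*23^1 * 83^1*269^1*373^( - 1) = 30811260/4849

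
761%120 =41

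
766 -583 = 183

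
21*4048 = 85008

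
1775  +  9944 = 11719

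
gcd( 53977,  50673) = 7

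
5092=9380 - 4288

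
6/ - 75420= - 1/12570 = - 0.00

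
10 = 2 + 8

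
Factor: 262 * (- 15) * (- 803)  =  2^1*3^1*5^1*11^1*73^1*131^1  =  3155790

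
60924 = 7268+53656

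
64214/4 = 16053+1/2 = 16053.50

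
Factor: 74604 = 2^2*3^1 * 6217^1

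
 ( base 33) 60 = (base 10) 198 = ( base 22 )90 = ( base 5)1243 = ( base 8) 306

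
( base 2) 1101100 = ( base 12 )90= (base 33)39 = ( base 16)6C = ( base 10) 108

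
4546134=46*98829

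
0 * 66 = 0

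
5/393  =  5/393=0.01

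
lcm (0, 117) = 0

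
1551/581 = 1551/581 = 2.67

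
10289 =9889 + 400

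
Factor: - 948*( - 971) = 920508 = 2^2*3^1*79^1*971^1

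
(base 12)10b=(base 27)5K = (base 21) 78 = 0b10011011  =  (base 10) 155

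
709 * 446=316214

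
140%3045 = 140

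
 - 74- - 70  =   - 4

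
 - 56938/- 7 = 8134 + 0/1 = 8134.00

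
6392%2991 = 410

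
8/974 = 4/487 = 0.01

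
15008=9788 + 5220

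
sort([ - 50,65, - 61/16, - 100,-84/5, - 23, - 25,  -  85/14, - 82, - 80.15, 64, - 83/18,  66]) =[ - 100, - 82, - 80.15, - 50, - 25,  -  23, - 84/5,- 85/14, - 83/18, -61/16 , 64, 65 , 66]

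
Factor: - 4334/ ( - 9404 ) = 2^( -1)*11^1*197^1*2351^(-1 ) = 2167/4702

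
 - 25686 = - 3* 8562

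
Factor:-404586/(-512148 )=741/938 = 2^( - 1)*3^1*7^(-1) * 13^1*19^1*67^( -1 )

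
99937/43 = 99937/43 = 2324.12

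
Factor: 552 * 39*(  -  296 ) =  - 2^6* 3^2*13^1*23^1 * 37^1 = - 6372288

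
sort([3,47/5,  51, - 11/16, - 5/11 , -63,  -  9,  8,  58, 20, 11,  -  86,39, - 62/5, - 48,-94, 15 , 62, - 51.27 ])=[ -94,  -  86,-63,  -  51.27, - 48,-62/5, - 9, - 11/16, - 5/11, 3,8, 47/5,  11 , 15,20,39,51,  58,62]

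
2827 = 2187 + 640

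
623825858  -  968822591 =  - 344996733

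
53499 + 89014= 142513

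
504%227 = 50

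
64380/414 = 155 + 35/69 = 155.51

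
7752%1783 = 620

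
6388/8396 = 1597/2099 = 0.76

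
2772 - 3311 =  - 539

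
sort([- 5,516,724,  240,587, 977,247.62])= [-5,240,247.62 , 516,587,724,977]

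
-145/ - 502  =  145/502 = 0.29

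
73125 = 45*1625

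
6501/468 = 2167/156  =  13.89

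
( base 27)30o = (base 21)506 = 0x8a3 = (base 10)2211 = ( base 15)9c6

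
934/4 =467/2 = 233.50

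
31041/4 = 7760 + 1/4 = 7760.25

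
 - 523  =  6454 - 6977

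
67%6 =1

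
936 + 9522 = 10458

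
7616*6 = 45696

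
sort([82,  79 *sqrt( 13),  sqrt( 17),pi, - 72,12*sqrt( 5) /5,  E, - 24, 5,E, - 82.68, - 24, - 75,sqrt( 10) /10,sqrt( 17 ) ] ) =[ - 82.68, - 75, - 72, - 24, - 24, sqrt( 10)/10,E, E,pi,sqrt( 17),sqrt(17), 5,12*sqrt( 5 ) /5, 82 , 79*sqrt(13) ] 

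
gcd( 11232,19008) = 864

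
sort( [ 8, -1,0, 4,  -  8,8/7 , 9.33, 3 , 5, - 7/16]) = [ - 8,  -  1, - 7/16, 0,8/7,3, 4, 5, 8,9.33]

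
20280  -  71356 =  - 51076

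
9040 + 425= 9465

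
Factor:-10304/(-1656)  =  2^3*3^(-2 )*7^1 =56/9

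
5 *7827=39135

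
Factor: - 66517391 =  - 66517391^1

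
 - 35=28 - 63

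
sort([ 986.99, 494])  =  [ 494,986.99 ]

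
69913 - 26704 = 43209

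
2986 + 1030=4016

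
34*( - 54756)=- 1861704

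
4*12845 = 51380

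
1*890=890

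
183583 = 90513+93070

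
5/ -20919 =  - 1 +20914/20919 = - 0.00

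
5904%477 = 180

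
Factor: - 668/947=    - 2^2*167^1*947^( - 1 )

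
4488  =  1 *4488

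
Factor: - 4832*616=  - 2976512 = -  2^8*7^1 * 11^1*151^1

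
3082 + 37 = 3119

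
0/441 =0 = 0.00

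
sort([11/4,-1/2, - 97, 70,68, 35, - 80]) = [ - 97, - 80,-1/2 , 11/4, 35,68, 70]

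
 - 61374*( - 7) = 429618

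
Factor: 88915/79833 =3^( - 1 )*5^1*13^(-1) * 23^(-1 ) * 89^( - 1 )*  17783^1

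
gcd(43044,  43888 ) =844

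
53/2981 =53/2981 =0.02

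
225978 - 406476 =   -  180498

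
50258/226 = 25129/113= 222.38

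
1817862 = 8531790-6713928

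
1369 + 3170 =4539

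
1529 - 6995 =-5466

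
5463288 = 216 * 25293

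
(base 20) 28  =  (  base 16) 30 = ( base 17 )2E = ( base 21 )26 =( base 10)48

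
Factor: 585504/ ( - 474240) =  - 2^( - 2)*3^1*5^ ( - 1)*13^( - 1 )*107^1 = - 321/260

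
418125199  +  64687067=482812266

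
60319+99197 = 159516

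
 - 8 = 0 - 8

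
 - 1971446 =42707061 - 44678507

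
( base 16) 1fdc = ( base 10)8156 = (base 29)9k7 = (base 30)91Q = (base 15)263B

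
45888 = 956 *48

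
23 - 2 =21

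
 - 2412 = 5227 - 7639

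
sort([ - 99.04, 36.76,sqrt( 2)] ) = [ - 99.04,  sqrt( 2),36.76 ]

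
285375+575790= 861165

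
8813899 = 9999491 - 1185592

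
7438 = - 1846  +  9284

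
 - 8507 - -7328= - 1179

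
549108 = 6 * 91518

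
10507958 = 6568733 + 3939225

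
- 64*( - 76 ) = 4864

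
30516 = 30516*1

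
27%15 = 12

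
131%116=15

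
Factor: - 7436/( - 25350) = 2^1 * 3^(-1) *5^( - 2)*11^1 = 22/75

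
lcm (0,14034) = 0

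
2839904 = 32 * 88747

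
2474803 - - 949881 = 3424684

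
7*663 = 4641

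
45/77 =45/77 = 0.58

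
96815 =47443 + 49372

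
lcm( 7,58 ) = 406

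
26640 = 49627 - 22987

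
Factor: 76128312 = 2^3*3^1 * 13^1*17^1*31^1*463^1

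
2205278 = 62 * 35569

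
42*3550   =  149100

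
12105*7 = 84735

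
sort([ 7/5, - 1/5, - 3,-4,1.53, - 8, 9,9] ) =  [ - 8, - 4, - 3,-1/5,7/5,1.53, 9 , 9 ]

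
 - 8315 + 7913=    - 402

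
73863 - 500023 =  - 426160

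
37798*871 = 32922058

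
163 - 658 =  - 495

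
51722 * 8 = 413776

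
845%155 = 70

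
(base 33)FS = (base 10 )523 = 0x20b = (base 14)295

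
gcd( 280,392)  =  56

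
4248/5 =4248/5 = 849.60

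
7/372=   7/372 = 0.02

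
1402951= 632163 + 770788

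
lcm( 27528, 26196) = 1624152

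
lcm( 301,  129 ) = 903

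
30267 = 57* 531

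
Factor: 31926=2^1 * 3^1 * 17^1*313^1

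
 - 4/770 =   -  1+383/385 = -0.01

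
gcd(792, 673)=1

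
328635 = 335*981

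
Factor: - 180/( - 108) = 5/3 =3^(- 1) * 5^1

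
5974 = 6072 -98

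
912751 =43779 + 868972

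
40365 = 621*65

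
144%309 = 144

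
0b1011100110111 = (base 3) 22011010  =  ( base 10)5943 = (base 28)7G7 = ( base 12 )3533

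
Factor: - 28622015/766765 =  - 153353^(-1 )* 5724403^1= - 5724403/153353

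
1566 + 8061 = 9627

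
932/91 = 932/91 = 10.24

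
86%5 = 1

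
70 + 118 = 188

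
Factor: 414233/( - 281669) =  - 401^1*1033^1*281669^( - 1)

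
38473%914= 85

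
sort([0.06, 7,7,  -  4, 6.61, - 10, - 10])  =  [  -  10,  -  10, - 4,0.06,6.61,7, 7 ] 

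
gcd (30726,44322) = 6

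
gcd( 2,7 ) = 1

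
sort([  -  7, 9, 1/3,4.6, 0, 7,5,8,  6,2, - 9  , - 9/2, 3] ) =[ - 9,  -  7, - 9/2, 0, 1/3,2, 3, 4.6,  5 , 6, 7  ,  8,  9 ]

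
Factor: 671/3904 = 11/64 = 2^ ( - 6 )*11^1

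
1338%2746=1338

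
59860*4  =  239440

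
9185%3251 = 2683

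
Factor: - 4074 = -2^1*  3^1*7^1*97^1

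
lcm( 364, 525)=27300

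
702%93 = 51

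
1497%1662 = 1497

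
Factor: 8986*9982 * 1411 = 2^2 *7^1*17^1*23^1 * 31^1*83^1 * 4493^1= 126564233572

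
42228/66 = 639 + 9/11 = 639.82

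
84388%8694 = 6142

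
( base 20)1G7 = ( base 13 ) 43c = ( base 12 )507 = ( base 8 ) 1327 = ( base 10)727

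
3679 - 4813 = - 1134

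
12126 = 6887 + 5239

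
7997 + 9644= 17641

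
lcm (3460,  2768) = 13840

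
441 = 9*49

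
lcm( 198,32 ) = 3168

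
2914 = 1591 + 1323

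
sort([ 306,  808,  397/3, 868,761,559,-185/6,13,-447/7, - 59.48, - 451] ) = [ - 451,-447/7, - 59.48,-185/6,13,397/3,306,559,761,808,868]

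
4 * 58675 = 234700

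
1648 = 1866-218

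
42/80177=42/80177  =  0.00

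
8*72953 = 583624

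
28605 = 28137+468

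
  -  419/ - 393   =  1  +  26/393 = 1.07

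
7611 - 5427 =2184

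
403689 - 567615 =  - 163926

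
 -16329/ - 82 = 199 + 11/82  =  199.13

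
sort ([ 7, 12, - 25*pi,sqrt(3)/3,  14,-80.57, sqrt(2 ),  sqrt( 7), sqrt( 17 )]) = [ - 80.57, - 25 * pi, sqrt( 3)/3,sqrt( 2), sqrt(7), sqrt ( 17), 7, 12, 14]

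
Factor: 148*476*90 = 2^5*3^2 * 5^1*  7^1*17^1 * 37^1 = 6340320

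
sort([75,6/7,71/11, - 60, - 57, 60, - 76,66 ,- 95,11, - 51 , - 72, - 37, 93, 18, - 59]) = [ - 95, - 76, - 72 , - 60, - 59, - 57,  -  51, - 37,6/7,71/11,11,18, 60 , 66,75, 93] 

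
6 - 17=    - 11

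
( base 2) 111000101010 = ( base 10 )3626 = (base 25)5K1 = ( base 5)104001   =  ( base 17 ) C95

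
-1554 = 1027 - 2581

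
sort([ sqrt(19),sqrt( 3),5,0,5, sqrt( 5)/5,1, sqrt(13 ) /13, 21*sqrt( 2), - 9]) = [ - 9, 0,sqrt( 13)/13, sqrt (5)/5 , 1,sqrt(3 ),sqrt( 19), 5,  5, 21*sqrt( 2)] 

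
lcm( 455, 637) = 3185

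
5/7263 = 5/7263 =0.00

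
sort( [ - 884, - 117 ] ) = [ - 884, - 117]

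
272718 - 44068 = 228650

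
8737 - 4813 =3924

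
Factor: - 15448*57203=  -  883671944=- 2^3*1931^1*57203^1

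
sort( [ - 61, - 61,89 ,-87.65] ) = [-87.65, - 61, -61, 89] 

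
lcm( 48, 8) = 48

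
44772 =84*533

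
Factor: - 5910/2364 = -2^(-1)*5^1 = -5/2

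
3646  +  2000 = 5646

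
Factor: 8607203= 11^1 * 782473^1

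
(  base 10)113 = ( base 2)1110001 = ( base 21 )58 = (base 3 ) 11012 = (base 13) 89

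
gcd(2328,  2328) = 2328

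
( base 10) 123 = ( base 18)6F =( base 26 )4j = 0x7b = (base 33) 3o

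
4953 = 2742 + 2211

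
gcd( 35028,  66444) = 84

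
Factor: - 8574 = - 2^1 * 3^1 *1429^1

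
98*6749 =661402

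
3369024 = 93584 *36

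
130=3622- 3492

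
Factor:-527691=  - 3^1 * 175897^1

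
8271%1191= 1125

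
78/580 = 39/290=0.13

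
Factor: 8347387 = 1987^1*4201^1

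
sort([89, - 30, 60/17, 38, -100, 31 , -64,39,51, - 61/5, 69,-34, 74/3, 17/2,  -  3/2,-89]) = [ - 100 ,-89, -64, - 34, - 30,-61/5,-3/2,60/17, 17/2,  74/3, 31,38,39,51, 69, 89]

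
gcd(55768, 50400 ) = 8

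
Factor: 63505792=2^7*7^1*70877^1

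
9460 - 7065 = 2395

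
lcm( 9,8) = 72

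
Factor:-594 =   -  2^1*3^3 * 11^1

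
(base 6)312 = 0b1110100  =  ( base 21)5B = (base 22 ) 56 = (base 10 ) 116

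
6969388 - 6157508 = 811880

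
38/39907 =38/39907 = 0.00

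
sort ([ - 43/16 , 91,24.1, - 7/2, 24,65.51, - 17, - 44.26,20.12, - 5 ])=[  -  44.26,-17, - 5, - 7/2,  -  43/16,20.12,24, 24.1,65.51,91 ] 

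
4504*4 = 18016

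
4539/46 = 98 + 31/46 = 98.67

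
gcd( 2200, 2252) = 4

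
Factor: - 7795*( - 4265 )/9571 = 33245675/9571 = 5^2*17^(-1 )*563^( - 1) * 853^1*1559^1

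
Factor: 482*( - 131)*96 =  -6061632 = - 2^6 * 3^1*131^1*241^1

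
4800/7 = 685+5/7 = 685.71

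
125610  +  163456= 289066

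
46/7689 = 46/7689 = 0.01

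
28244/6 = 4707+1/3 = 4707.33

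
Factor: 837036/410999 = 2^2*3^2 *23251^1 * 410999^( - 1)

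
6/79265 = 6/79265 = 0.00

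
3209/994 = 3209/994 = 3.23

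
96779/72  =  1344 + 11/72 = 1344.15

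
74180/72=1030  +  5/18 = 1030.28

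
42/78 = 7/13 = 0.54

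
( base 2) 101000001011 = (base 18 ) 7gf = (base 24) 4B3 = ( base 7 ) 10332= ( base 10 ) 2571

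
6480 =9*720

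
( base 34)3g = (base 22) 58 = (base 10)118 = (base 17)6g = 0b1110110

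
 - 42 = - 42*1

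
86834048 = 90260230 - 3426182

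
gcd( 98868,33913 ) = 11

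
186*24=4464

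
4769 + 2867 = 7636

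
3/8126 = 3/8126 = 0.00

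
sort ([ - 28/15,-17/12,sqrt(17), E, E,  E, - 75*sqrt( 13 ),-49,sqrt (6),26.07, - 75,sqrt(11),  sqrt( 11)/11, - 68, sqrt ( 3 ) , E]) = [ - 75*sqrt( 13), - 75, - 68, - 49, - 28/15, - 17/12, sqrt(11) /11,sqrt( 3), sqrt (6), E, E, E,E, sqrt (11),  sqrt( 17), 26.07 ]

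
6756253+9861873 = 16618126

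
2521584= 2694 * 936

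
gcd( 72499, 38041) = 1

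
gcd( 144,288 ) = 144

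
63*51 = 3213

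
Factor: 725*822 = 2^1*3^1*5^2*29^1*137^1 = 595950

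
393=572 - 179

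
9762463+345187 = 10107650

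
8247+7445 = 15692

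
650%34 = 4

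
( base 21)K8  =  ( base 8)654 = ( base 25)H3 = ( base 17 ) 183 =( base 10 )428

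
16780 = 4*4195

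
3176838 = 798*3981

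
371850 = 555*670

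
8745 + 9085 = 17830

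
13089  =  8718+4371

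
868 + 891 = 1759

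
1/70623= 1/70623 = 0.00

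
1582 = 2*791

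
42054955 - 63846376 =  - 21791421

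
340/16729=340/16729 = 0.02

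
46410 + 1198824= 1245234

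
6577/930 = 7 + 67/930 = 7.07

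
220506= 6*36751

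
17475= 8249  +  9226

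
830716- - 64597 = 895313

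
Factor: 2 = 2^1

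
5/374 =5/374 =0.01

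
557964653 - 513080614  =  44884039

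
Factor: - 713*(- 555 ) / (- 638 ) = -2^(-1 )*3^1 *5^1*11^ ( - 1 )*23^1 * 29^( - 1 ) *31^1*37^1 = - 395715/638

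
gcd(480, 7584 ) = 96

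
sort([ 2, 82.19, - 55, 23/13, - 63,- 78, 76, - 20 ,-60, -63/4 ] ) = [ - 78,- 63, - 60,-55, - 20, - 63/4, 23/13,2, 76,82.19] 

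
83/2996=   83/2996 = 0.03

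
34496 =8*4312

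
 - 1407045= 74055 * (-19)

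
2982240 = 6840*436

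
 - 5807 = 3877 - 9684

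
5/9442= 5/9442= 0.00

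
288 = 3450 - 3162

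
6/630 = 1/105 = 0.01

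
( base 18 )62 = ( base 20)5A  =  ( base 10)110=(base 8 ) 156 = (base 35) 35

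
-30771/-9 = 3419 + 0/1 = 3419.00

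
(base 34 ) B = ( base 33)b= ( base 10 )11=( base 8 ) 13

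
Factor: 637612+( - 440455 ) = 3^1* 65719^1 =197157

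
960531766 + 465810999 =1426342765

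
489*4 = 1956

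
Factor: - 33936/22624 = - 3/2 = -  2^(-1)*3^1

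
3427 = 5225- 1798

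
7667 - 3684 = 3983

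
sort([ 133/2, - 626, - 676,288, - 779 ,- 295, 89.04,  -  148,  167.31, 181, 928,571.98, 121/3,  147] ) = [ -779, - 676, - 626,-295 ,-148, 121/3,133/2,89.04,147,167.31,181, 288,571.98, 928] 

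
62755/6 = 10459+ 1/6 = 10459.17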